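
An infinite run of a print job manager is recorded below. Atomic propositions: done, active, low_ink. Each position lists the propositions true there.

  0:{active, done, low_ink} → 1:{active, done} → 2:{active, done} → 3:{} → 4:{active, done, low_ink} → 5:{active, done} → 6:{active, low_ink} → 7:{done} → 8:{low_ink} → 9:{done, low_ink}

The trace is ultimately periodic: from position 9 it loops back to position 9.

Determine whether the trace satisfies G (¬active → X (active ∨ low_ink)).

Satisfied

¬active → X (active ∨ low_ink) holds at every position 0..9, and those are all positions ever visited, so G (¬active → X (active ∨ low_ink)) holds.
Positions where ¬active holds: 3, 7, 8, 9.
Check X (active ∨ low_ink) at each: 3→ok, 7→ok, 8→ok, 9→ok.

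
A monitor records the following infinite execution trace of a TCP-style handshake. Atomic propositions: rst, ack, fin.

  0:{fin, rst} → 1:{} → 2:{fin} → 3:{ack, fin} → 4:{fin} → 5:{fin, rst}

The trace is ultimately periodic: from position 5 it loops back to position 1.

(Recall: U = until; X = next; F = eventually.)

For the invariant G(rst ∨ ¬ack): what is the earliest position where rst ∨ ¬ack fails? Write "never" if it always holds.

3

Check rst ∨ ¬ack at each position in order: 0 ✓, 1 ✓, 2 ✓.
At position 3 the labels are {ack, fin}, so rst ∨ ¬ack is false there. This is the first violation.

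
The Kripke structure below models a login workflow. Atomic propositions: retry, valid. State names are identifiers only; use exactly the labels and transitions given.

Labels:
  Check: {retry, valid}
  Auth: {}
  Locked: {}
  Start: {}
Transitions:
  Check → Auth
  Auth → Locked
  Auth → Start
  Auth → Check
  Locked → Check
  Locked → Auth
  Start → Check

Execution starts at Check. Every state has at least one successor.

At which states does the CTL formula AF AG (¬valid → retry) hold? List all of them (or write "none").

States satisfying AG (¬valid → retry): ∅.
States satisfying AF AG (¬valid → retry): ∅.

none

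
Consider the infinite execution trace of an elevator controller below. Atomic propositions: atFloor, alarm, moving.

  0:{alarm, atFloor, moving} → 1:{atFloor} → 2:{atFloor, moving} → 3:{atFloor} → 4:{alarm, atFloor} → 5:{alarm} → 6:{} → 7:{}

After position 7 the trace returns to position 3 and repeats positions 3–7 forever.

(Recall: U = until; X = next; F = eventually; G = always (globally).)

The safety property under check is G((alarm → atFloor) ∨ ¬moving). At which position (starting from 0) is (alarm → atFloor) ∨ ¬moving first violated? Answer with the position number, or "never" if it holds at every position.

(alarm → atFloor) ∨ ¬moving holds at every position 0..7, and those are all the positions the trace ever visits, so the invariant G((alarm → atFloor) ∨ ¬moving) is never violated.

never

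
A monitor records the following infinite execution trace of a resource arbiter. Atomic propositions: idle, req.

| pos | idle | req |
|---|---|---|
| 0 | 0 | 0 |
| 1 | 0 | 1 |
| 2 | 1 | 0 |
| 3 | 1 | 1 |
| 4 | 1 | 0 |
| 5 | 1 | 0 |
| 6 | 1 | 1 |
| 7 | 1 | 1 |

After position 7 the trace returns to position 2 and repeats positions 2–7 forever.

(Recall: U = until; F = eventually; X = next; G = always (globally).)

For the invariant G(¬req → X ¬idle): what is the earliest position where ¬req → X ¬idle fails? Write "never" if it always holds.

Check ¬req → X ¬idle at each position in order: 0 ✓, 1 ✓.
At position 2 the labels are {idle} and the next position 3 has {idle, req}, so ¬req → X ¬idle is false there. This is the first violation.

2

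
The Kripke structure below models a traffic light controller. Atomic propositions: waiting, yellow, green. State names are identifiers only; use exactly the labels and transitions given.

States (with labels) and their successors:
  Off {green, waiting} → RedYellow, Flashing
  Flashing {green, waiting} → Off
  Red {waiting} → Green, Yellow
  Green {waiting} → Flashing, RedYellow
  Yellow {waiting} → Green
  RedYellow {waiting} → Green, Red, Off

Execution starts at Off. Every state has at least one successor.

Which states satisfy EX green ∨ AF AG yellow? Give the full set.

States satisfying green: {Off, Flashing}.
States satisfying EX green: {Off, Flashing, Green, RedYellow}.
States satisfying AG yellow: ∅.
States satisfying AF AG yellow: ∅.
States satisfying EX green ∨ AF AG yellow: {Off, Flashing, Green, RedYellow}.

{Off, Flashing, Green, RedYellow}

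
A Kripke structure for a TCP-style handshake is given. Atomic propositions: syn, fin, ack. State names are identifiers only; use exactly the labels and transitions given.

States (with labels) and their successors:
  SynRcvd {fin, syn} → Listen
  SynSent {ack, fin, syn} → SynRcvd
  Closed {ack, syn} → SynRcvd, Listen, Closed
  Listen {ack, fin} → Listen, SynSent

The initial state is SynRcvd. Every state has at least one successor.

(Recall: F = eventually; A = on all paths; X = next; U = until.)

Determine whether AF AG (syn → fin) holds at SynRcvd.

Yes

States satisfying AG (syn → fin): {SynRcvd, SynSent, Listen}.
States satisfying AF AG (syn → fin): {SynRcvd, SynSent, Listen}.
SynRcvd ∈ Sat(AF AG (syn → fin)).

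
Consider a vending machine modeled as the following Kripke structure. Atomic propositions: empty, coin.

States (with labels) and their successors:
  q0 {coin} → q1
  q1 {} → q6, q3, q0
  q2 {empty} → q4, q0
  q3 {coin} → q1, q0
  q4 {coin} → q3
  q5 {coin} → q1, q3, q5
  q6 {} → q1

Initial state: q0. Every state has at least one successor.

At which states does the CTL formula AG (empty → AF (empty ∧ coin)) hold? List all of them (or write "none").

{q0, q1, q3, q4, q5, q6}

States satisfying empty → AF (empty ∧ coin): {q0, q1, q3, q4, q5, q6}.
States satisfying AG (empty → AF (empty ∧ coin)): {q0, q1, q3, q4, q5, q6}.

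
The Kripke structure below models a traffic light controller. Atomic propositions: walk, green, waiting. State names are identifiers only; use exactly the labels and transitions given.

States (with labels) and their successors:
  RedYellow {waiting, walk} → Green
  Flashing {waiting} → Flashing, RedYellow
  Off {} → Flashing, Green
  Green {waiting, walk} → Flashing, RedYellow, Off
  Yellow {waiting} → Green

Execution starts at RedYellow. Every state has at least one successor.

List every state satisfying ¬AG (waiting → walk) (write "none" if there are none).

States satisfying waiting → walk: {RedYellow, Off, Green}.
States satisfying AG (waiting → walk): ∅.
States satisfying ¬AG (waiting → walk): {RedYellow, Flashing, Off, Green, Yellow}.

{RedYellow, Flashing, Off, Green, Yellow}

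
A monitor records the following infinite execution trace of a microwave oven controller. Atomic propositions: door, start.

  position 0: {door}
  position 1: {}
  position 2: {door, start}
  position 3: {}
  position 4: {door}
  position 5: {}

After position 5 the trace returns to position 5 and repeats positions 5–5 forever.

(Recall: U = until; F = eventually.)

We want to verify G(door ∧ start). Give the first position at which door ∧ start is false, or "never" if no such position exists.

At position 0 the labels are {door}, so door ∧ start is false there. This is the first violation.

0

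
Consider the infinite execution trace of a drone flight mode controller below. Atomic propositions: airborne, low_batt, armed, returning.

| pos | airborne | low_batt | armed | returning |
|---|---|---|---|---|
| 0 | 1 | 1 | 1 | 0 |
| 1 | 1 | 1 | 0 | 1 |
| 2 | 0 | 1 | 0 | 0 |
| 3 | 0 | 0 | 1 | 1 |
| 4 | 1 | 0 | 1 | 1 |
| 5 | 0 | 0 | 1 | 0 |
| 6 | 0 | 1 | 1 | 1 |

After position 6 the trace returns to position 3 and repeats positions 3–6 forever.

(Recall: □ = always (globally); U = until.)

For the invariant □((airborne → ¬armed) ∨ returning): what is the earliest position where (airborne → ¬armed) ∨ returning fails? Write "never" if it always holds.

0

At position 0 the labels are {airborne, armed, low_batt}, so (airborne → ¬armed) ∨ returning is false there. This is the first violation.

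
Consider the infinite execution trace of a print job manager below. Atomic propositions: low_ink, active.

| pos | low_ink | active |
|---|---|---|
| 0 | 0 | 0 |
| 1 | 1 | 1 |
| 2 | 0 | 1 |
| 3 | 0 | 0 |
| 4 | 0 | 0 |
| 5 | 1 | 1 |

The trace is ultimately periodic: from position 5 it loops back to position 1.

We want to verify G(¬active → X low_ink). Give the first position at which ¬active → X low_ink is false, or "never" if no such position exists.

3

Check ¬active → X low_ink at each position in order: 0 ✓, 1 ✓, 2 ✓.
At position 3 the labels are {} and the next position 4 has {}, so ¬active → X low_ink is false there. This is the first violation.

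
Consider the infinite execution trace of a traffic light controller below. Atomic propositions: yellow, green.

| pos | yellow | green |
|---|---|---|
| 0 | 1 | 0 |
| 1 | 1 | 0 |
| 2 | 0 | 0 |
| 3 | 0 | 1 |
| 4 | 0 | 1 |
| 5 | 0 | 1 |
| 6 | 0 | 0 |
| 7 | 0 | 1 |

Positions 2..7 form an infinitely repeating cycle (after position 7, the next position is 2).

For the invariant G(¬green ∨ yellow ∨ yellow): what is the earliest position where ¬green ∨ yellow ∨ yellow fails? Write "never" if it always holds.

3

Check ¬green ∨ yellow ∨ yellow at each position in order: 0 ✓, 1 ✓, 2 ✓.
At position 3 the labels are {green}, so ¬green ∨ yellow ∨ yellow is false there. This is the first violation.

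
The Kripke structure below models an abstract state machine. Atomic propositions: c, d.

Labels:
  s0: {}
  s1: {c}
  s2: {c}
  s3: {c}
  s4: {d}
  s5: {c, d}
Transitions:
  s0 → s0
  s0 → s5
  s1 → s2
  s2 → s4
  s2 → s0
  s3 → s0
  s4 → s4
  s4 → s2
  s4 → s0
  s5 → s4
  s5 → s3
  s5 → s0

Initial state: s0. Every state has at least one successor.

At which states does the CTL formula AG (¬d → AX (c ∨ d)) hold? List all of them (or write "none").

none

States satisfying ¬d → AX (c ∨ d): {s1, s4, s5}.
States satisfying AG (¬d → AX (c ∨ d)): ∅.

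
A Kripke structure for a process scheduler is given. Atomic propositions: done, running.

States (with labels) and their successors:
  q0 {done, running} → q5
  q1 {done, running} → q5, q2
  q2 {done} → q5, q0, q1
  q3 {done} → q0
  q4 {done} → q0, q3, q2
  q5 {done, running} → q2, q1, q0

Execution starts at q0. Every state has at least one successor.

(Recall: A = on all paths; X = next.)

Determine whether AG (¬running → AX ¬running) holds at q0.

States satisfying ¬running → AX ¬running: {q0, q1, q5}.
States satisfying AG (¬running → AX ¬running): ∅.
q2 is reachable from q0 and violates ¬running → AX ¬running, so AG fails at q0.
q0 ∉ Sat(AG (¬running → AX ¬running)).

Violated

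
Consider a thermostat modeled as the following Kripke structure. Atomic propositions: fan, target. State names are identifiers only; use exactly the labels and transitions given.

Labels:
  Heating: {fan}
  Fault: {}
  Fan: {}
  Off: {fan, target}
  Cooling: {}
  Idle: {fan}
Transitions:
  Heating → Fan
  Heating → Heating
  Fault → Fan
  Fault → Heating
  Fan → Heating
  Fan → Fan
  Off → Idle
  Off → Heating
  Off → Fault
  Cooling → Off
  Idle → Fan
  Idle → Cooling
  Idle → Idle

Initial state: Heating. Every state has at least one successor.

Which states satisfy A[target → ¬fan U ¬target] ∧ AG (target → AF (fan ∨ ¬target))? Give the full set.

States satisfying target → ¬fan: {Heating, Fault, Fan, Cooling, Idle}.
States satisfying ¬target: {Heating, Fault, Fan, Cooling, Idle}.
States satisfying A[target → ¬fan U ¬target]: {Heating, Fault, Fan, Cooling, Idle}.
States satisfying target → AF (fan ∨ ¬target): {Heating, Fault, Fan, Off, Cooling, Idle}.
States satisfying AG (target → AF (fan ∨ ¬target)): {Heating, Fault, Fan, Off, Cooling, Idle}.
States satisfying A[target → ¬fan U ¬target] ∧ AG (target → AF (fan ∨ ¬target)): {Heating, Fault, Fan, Cooling, Idle}.

{Heating, Fault, Fan, Cooling, Idle}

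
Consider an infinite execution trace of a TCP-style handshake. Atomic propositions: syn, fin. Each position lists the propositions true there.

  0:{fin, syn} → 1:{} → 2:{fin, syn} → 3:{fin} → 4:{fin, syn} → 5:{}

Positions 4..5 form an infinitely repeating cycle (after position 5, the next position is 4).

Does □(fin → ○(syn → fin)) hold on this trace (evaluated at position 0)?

fin → ○(syn → fin) holds at every position 0..5, and those are all positions ever visited, so □(fin → ○(syn → fin)) holds.
Positions where fin holds: 0, 2, 3, 4.
Check ○(syn → fin) at each: 0→ok, 2→ok, 3→ok, 4→ok.

Satisfied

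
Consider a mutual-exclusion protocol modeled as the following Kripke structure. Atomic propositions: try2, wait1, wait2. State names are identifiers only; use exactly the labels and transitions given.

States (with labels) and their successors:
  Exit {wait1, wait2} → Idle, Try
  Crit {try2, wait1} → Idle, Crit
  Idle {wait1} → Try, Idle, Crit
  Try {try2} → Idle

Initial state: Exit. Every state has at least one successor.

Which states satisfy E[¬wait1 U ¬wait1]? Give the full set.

States satisfying ¬wait1: {Try}.
States satisfying E[¬wait1 U ¬wait1]: {Try}.

{Try}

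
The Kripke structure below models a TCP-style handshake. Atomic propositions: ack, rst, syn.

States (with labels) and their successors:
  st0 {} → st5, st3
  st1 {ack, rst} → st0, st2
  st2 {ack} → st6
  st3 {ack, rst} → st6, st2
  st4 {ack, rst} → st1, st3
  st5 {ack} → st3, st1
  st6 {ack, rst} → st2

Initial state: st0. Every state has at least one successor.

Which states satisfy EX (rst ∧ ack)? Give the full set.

States satisfying rst ∧ ack: {st1, st3, st4, st6}.
States satisfying EX (rst ∧ ack): {st0, st2, st3, st4, st5}.

{st0, st2, st3, st4, st5}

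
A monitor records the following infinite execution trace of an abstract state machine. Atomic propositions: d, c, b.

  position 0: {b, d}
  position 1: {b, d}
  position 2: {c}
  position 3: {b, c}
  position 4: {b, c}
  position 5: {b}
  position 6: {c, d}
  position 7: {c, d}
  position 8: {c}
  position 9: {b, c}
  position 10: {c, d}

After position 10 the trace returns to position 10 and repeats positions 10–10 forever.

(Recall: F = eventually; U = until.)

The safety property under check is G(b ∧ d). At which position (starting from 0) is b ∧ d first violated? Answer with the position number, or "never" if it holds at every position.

Check b ∧ d at each position in order: 0 ✓, 1 ✓.
At position 2 the labels are {c}, so b ∧ d is false there. This is the first violation.

2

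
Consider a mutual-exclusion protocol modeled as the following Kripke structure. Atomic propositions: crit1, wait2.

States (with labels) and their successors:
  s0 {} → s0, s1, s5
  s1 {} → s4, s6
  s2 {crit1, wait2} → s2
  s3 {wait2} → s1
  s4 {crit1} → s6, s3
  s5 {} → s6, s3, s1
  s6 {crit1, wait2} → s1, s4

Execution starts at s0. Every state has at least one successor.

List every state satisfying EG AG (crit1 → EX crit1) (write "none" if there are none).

States satisfying AG (crit1 → EX crit1): {s0, s1, s2, s3, s4, s5, s6}.
States satisfying EG AG (crit1 → EX crit1): {s0, s1, s2, s3, s4, s5, s6}.

{s0, s1, s2, s3, s4, s5, s6}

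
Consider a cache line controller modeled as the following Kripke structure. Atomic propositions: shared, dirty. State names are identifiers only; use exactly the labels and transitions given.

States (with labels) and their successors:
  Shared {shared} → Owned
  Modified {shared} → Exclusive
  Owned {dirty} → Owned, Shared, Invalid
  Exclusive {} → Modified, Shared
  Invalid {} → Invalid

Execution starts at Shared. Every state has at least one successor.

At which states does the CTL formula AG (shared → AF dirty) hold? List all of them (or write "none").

{Shared, Owned, Invalid}

States satisfying shared → AF dirty: {Shared, Owned, Exclusive, Invalid}.
States satisfying AG (shared → AF dirty): {Shared, Owned, Invalid}.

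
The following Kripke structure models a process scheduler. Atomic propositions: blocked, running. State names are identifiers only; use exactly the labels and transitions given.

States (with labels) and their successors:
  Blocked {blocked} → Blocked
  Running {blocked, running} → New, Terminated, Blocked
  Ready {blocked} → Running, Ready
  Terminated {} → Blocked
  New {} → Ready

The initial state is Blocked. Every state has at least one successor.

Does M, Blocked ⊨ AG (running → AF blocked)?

Holds

States satisfying running → AF blocked: {Blocked, Running, Ready, Terminated, New}.
States satisfying AG (running → AF blocked): {Blocked, Running, Ready, Terminated, New}.
Every state reachable from Blocked satisfies running → AF blocked.
Blocked ∈ Sat(AG (running → AF blocked)).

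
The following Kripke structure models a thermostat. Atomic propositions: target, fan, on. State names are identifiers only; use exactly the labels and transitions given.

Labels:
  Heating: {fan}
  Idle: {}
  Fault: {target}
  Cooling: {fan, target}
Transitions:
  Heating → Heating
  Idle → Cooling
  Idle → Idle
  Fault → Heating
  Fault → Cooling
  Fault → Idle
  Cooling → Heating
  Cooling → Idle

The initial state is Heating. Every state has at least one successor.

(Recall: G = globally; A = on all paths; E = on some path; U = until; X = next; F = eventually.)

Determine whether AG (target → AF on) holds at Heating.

Satisfied

States satisfying target → AF on: {Heating, Idle}.
States satisfying AG (target → AF on): {Heating}.
Every state reachable from Heating satisfies target → AF on.
Heating ∈ Sat(AG (target → AF on)).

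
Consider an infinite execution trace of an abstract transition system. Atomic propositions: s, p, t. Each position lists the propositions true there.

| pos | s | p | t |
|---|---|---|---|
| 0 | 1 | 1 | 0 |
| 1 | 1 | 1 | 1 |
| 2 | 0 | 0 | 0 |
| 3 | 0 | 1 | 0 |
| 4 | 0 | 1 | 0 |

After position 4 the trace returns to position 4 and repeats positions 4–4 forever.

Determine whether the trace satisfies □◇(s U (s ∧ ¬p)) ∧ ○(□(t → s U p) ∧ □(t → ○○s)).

◇(s U (s ∧ ¬p)) must hold at every position from 0 onward. It fails at position 0, so □◇(s U (s ∧ ¬p)) is false.
The position after 0 is 1; □(t → s U p) ∧ □(t → ○○s) is false there.
At position 0: □◇(s U (s ∧ ¬p)) is false; ○(□(t → s U p) ∧ □(t → ○○s)) is false; so □◇(s U (s ∧ ¬p)) ∧ ○(□(t → s U p) ∧ □(t → ○○s)) is false.

Does not hold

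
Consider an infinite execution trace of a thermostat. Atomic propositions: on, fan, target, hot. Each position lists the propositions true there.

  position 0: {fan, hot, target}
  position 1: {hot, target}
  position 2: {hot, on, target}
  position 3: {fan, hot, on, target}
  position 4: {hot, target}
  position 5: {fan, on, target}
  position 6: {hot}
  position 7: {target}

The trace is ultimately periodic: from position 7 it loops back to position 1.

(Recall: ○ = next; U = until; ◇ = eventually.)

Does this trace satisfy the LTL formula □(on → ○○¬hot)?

on → ○○¬hot must hold at every position from 0 onward. It fails at position 2, so □(on → ○○¬hot) is false.
Positions where on holds: 2, 3, 5.
Check ○○¬hot at each: 2→fails, 3→ok, 5→ok.

Violated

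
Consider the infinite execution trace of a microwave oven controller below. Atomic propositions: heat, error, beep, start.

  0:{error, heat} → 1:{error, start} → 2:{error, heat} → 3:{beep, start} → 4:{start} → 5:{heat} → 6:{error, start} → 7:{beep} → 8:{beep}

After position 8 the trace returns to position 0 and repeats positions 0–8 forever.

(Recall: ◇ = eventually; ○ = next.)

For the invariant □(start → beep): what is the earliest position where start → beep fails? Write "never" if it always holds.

1

Check start → beep at each position in order: 0 ✓.
At position 1 the labels are {error, start}, so start → beep is false there. This is the first violation.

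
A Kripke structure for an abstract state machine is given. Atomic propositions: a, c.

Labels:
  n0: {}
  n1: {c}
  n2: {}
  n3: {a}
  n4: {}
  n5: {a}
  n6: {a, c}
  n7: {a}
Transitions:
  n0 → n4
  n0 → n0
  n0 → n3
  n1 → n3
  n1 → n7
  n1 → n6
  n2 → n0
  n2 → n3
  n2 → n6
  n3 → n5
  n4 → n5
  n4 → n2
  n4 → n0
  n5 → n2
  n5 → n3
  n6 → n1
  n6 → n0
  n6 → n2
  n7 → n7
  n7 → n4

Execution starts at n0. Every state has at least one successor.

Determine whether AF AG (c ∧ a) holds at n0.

Violated

States satisfying AG (c ∧ a): ∅.
States satisfying AF AG (c ∧ a): ∅.
There is a path from n0 along which AG (c ∧ a) never holds.
n0 ∉ Sat(AF AG (c ∧ a)).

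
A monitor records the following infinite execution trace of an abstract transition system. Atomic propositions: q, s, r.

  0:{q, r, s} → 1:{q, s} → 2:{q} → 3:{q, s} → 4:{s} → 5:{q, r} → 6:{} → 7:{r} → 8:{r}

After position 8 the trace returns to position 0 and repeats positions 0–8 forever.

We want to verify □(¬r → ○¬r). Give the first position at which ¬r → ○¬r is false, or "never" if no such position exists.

Check ¬r → ○¬r at each position in order: 0 ✓, 1 ✓, 2 ✓, 3 ✓.
At position 4 the labels are {s} and the next position 5 has {q, r}, so ¬r → ○¬r is false there. This is the first violation.

4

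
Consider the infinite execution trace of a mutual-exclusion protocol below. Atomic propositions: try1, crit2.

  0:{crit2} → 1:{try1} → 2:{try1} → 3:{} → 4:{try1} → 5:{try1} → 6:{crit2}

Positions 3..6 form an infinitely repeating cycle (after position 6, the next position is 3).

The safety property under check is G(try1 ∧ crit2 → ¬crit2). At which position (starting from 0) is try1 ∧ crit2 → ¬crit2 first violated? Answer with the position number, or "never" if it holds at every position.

never

try1 ∧ crit2 → ¬crit2 holds at every position 0..6, and those are all the positions the trace ever visits, so the invariant G(try1 ∧ crit2 → ¬crit2) is never violated.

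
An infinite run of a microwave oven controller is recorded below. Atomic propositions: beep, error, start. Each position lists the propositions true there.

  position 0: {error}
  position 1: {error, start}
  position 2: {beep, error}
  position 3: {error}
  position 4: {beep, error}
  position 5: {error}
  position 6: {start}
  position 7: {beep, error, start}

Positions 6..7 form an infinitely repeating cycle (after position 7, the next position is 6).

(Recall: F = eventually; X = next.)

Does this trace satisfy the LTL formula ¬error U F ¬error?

Walking from position 0: F ¬error first holds at position 0, and ¬error holds at every earlier position along the way, so ¬error U F ¬error holds.

Satisfied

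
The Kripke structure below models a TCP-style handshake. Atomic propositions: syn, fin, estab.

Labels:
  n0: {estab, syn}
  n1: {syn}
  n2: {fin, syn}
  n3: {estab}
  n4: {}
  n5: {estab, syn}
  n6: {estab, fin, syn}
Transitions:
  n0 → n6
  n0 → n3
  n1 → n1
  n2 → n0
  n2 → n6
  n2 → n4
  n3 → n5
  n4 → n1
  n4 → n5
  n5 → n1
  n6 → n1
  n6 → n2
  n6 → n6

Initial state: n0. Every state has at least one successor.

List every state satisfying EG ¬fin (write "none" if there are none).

States satisfying ¬fin: {n0, n1, n3, n4, n5}.
States satisfying EG ¬fin: {n0, n1, n3, n4, n5}.

{n0, n1, n3, n4, n5}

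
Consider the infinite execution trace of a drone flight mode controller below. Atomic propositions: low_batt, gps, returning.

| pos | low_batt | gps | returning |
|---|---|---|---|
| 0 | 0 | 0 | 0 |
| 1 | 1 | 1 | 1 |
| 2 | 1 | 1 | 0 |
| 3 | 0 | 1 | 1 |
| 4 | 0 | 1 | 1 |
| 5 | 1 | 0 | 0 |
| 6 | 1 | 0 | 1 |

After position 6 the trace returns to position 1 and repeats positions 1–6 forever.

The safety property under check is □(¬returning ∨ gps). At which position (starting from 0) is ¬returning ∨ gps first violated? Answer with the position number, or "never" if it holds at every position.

6

Check ¬returning ∨ gps at each position in order: 0 ✓, 1 ✓, 2 ✓, 3 ✓, 4 ✓, 5 ✓.
At position 6 the labels are {low_batt, returning}, so ¬returning ∨ gps is false there. This is the first violation.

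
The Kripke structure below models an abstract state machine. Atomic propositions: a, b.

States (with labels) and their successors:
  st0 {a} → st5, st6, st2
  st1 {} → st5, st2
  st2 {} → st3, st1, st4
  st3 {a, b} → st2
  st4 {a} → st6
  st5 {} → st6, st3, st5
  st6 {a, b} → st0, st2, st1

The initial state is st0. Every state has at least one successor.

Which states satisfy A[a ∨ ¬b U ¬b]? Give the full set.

States satisfying a ∨ ¬b: {st0, st1, st2, st3, st4, st5, st6}.
States satisfying ¬b: {st0, st1, st2, st4, st5}.
States satisfying A[a ∨ ¬b U ¬b]: {st0, st1, st2, st3, st4, st5, st6}.

{st0, st1, st2, st3, st4, st5, st6}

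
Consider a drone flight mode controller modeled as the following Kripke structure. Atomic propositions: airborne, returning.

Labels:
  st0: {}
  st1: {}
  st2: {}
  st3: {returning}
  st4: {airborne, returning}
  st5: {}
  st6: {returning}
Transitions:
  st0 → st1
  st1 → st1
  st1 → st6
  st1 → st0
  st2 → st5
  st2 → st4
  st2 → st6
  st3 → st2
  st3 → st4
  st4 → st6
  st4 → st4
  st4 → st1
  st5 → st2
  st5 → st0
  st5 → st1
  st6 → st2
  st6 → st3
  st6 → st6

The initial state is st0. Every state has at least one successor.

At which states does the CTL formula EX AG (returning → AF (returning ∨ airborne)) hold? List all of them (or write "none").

{st0, st1, st2, st3, st4, st5, st6}

States satisfying AG (returning → AF (returning ∨ airborne)): {st0, st1, st2, st3, st4, st5, st6}.
States satisfying EX AG (returning → AF (returning ∨ airborne)): {st0, st1, st2, st3, st4, st5, st6}.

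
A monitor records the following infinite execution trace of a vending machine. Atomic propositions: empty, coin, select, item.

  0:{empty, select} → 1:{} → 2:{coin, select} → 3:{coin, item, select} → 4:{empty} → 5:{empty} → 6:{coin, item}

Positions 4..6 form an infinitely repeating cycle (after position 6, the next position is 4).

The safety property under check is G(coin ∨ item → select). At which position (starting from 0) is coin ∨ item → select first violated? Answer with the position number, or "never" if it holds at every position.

Check coin ∨ item → select at each position in order: 0 ✓, 1 ✓, 2 ✓, 3 ✓, 4 ✓, 5 ✓.
At position 6 the labels are {coin, item}, so coin ∨ item → select is false there. This is the first violation.

6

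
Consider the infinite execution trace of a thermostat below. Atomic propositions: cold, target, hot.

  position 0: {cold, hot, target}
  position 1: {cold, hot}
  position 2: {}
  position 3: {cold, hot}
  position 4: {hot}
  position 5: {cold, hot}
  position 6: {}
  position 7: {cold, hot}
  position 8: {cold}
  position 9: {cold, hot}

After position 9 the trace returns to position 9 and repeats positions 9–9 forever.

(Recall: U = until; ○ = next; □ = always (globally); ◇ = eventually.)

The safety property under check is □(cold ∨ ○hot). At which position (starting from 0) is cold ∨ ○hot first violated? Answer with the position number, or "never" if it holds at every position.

never

cold ∨ ○hot holds at every position 0..9, and those are all the positions the trace ever visits, so the invariant □(cold ∨ ○hot) is never violated.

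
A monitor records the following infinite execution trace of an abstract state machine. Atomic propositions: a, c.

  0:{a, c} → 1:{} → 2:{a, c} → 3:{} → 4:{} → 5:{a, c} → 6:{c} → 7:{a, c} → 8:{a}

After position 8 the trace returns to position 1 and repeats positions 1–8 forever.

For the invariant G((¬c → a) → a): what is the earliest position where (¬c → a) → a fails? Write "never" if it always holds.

Check (¬c → a) → a at each position in order: 0 ✓, 1 ✓, 2 ✓, 3 ✓, 4 ✓, 5 ✓.
At position 6 the labels are {c}, so (¬c → a) → a is false there. This is the first violation.

6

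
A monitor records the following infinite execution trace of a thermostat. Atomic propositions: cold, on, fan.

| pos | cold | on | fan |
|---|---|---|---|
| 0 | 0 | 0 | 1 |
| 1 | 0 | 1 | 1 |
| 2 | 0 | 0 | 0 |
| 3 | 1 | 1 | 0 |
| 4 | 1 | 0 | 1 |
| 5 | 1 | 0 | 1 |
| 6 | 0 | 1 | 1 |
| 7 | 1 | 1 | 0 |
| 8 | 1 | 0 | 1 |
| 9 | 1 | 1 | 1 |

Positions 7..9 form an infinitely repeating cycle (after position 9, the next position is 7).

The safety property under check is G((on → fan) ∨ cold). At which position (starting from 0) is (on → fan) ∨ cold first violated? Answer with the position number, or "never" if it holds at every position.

(on → fan) ∨ cold holds at every position 0..9, and those are all the positions the trace ever visits, so the invariant G((on → fan) ∨ cold) is never violated.

never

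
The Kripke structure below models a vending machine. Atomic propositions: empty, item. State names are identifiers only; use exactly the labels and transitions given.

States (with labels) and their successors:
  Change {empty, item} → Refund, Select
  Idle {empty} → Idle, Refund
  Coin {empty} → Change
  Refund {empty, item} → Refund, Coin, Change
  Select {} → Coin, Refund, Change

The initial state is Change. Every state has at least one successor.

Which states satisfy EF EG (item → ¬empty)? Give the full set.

States satisfying EG (item → ¬empty): {Idle}.
States satisfying EF EG (item → ¬empty): {Idle}.

{Idle}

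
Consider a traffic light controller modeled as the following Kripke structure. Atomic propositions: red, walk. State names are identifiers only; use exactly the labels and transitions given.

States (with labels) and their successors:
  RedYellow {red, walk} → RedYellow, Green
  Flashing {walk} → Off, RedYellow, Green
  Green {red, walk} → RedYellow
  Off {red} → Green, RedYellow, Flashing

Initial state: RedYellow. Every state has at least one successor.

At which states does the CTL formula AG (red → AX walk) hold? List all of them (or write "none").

{RedYellow, Flashing, Green, Off}

States satisfying red → AX walk: {RedYellow, Flashing, Green, Off}.
States satisfying AG (red → AX walk): {RedYellow, Flashing, Green, Off}.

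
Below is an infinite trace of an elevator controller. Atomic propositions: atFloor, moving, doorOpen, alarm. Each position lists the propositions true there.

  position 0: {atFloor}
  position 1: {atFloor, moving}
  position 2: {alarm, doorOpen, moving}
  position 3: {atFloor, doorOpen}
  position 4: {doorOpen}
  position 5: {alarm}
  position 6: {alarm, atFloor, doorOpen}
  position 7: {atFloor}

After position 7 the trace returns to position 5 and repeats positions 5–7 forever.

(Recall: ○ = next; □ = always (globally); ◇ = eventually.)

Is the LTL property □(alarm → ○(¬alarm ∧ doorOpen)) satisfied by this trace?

alarm → ○(¬alarm ∧ doorOpen) must hold at every position from 0 onward. It fails at position 5, so □(alarm → ○(¬alarm ∧ doorOpen)) is false.
Positions where alarm holds: 2, 5, 6.
Check ○(¬alarm ∧ doorOpen) at each: 2→ok, 5→fails, 6→fails.

Violated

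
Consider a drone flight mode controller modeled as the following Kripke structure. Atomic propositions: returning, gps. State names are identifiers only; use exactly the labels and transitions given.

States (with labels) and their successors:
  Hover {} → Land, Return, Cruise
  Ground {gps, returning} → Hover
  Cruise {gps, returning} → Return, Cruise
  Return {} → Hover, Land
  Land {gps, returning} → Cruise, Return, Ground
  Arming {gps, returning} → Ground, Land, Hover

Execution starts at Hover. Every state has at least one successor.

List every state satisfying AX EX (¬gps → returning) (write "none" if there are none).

States satisfying EX (¬gps → returning): {Hover, Cruise, Return, Land, Arming}.
States satisfying AX EX (¬gps → returning): {Hover, Ground, Cruise, Return}.

{Hover, Ground, Cruise, Return}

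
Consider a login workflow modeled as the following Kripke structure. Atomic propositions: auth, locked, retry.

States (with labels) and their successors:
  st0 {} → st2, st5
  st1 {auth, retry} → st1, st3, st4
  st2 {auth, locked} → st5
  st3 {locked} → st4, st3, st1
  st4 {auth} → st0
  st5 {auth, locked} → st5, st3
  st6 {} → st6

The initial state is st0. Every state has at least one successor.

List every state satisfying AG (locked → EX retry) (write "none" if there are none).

States satisfying locked → EX retry: {st0, st1, st3, st4, st6}.
States satisfying AG (locked → EX retry): {st6}.

{st6}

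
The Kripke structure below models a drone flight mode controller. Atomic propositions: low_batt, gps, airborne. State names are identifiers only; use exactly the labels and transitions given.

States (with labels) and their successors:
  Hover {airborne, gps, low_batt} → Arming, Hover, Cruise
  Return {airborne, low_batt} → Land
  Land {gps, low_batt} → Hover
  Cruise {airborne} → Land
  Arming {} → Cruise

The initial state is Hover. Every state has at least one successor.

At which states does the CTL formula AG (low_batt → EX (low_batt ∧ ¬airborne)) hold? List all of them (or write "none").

States satisfying low_batt → EX (low_batt ∧ ¬airborne): {Return, Cruise, Arming}.
States satisfying AG (low_batt → EX (low_batt ∧ ¬airborne)): ∅.

none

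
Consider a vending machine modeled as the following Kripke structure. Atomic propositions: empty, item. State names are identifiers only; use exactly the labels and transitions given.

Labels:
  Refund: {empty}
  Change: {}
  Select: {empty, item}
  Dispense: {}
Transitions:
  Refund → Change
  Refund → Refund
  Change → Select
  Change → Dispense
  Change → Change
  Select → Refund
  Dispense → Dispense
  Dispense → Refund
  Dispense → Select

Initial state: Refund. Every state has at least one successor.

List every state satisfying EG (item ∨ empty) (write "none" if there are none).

States satisfying item ∨ empty: {Refund, Select}.
States satisfying EG (item ∨ empty): {Refund, Select}.

{Refund, Select}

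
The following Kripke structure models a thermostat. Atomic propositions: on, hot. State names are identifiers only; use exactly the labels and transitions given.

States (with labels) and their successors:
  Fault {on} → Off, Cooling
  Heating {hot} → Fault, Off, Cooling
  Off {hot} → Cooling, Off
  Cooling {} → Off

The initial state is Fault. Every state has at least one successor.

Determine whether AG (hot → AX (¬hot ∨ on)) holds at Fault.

Violated

States satisfying hot → AX (¬hot ∨ on): {Fault, Cooling}.
States satisfying AG (hot → AX (¬hot ∨ on)): ∅.
Off is reachable from Fault and violates hot → AX (¬hot ∨ on), so AG fails at Fault.
Fault ∉ Sat(AG (hot → AX (¬hot ∨ on))).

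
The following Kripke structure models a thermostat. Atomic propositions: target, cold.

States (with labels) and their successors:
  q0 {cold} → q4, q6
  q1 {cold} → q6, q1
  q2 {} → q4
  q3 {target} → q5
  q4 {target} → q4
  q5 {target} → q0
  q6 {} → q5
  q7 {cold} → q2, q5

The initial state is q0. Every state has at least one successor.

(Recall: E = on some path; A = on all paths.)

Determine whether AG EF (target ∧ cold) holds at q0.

Does not hold

States satisfying EF (target ∧ cold): ∅.
States satisfying AG EF (target ∧ cold): ∅.
q0 is reachable from q0 and violates EF (target ∧ cold), so AG fails at q0.
q0 ∉ Sat(AG EF (target ∧ cold)).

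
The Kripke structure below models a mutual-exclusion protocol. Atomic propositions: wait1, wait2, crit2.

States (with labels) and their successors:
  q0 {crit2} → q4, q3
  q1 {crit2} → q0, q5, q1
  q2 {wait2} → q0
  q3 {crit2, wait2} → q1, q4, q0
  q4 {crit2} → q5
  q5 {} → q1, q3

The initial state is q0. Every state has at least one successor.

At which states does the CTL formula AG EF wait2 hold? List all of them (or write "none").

{q0, q1, q2, q3, q4, q5}

States satisfying EF wait2: {q0, q1, q2, q3, q4, q5}.
States satisfying AG EF wait2: {q0, q1, q2, q3, q4, q5}.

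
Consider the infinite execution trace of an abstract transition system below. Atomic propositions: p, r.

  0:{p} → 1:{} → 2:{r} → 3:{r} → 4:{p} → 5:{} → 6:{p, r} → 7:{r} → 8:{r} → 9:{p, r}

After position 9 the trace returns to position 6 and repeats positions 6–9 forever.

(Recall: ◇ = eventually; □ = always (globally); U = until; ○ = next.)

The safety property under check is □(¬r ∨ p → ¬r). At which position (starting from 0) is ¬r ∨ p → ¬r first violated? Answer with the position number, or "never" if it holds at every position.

Check ¬r ∨ p → ¬r at each position in order: 0 ✓, 1 ✓, 2 ✓, 3 ✓, 4 ✓, 5 ✓.
At position 6 the labels are {p, r}, so ¬r ∨ p → ¬r is false there. This is the first violation.

6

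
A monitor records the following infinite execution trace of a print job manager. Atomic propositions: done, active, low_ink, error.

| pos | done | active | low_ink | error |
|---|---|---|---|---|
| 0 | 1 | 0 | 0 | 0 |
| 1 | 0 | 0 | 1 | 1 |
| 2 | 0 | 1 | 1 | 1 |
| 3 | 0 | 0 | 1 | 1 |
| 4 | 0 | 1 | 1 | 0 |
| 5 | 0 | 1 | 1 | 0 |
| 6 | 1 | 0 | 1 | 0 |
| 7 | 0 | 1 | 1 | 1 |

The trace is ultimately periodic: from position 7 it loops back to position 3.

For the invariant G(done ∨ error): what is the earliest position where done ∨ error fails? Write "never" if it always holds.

4

Check done ∨ error at each position in order: 0 ✓, 1 ✓, 2 ✓, 3 ✓.
At position 4 the labels are {active, low_ink}, so done ∨ error is false there. This is the first violation.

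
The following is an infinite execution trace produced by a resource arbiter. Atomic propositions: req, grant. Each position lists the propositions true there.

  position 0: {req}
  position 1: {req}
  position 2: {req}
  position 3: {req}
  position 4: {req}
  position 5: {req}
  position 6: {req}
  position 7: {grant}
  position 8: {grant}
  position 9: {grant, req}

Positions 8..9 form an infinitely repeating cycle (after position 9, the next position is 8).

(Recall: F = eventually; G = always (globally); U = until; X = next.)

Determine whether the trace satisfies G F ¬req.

Yes

F ¬req holds at every position 0..9, and those are all positions ever visited, so G F ¬req holds.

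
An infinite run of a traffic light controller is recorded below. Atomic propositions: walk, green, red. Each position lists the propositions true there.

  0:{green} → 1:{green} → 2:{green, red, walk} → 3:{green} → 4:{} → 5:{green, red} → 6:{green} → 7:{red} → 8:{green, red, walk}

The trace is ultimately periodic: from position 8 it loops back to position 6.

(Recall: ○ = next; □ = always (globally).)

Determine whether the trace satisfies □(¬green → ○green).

¬green → ○green holds at every position 0..8, and those are all positions ever visited, so □(¬green → ○green) holds.
Positions where ¬green holds: 4, 7.
Check ○green at each: 4→ok, 7→ok.

Holds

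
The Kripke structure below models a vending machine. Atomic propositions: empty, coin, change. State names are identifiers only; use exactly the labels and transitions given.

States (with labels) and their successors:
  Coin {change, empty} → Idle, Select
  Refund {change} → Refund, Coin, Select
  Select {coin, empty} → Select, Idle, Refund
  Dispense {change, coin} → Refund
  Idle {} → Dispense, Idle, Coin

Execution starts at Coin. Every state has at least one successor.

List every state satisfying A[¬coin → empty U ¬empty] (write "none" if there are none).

States satisfying ¬coin → empty: {Coin, Select, Dispense}.
States satisfying ¬empty: {Refund, Dispense, Idle}.
States satisfying A[¬coin → empty U ¬empty]: {Refund, Dispense, Idle}.

{Refund, Dispense, Idle}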